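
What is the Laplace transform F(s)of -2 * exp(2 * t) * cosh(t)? 2 * (2 - s)/((s - 2)^2 - 1)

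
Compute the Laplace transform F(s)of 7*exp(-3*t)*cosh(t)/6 7*(s + 3)/(6*((s + 3)^2 - 1))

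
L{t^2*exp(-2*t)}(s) 2/(s + 2)^3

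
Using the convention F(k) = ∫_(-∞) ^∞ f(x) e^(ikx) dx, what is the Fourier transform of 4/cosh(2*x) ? 2*pi/cosh(pi*k/4) 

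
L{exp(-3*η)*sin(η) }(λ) 1/((λ+3) ^2+1) 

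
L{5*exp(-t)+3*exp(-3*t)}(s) 3/(s+3)+5/(s+1)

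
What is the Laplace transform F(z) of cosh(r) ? z/(z^2 - 1) 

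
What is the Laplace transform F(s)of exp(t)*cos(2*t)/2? (s - 1)/(2*((s - 1)^2 + 4))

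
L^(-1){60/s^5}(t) 5 * t^4/2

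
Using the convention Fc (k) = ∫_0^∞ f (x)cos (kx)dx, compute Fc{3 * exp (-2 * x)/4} 3/ (2 * (k^2 + 4))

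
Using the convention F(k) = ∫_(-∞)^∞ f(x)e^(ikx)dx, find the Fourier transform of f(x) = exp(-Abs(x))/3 2/(3*(k^2 + 1))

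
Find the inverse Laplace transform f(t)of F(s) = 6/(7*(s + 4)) 6*exp(-4*t)/7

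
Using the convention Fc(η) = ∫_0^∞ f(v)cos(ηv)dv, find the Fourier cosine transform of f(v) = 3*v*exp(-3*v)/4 3*(9 - η^2)/(4*(η^2 + 9)^2)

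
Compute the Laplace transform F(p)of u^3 6/p^4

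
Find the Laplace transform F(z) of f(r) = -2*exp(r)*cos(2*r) 2*(1 - z) /((z - 1) ^2 + 4) 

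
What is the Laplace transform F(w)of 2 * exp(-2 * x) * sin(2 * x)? 4/((w+2)^2+4)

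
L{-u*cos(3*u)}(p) (9 - p^2)/(p^2+9)^2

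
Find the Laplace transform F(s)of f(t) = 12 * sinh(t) 12/(s^2 - 1)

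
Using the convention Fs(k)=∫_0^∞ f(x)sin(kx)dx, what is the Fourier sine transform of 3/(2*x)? 3*pi/4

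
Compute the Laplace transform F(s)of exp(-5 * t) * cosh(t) (s + 5)/((s + 5)^2 - 1)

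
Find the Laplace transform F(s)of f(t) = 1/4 1/(4*s)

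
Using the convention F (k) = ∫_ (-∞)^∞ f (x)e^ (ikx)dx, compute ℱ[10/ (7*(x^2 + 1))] 10*pi*exp (-Abs (k))/7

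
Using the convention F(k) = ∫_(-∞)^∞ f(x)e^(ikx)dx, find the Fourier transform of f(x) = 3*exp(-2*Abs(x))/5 12/(5*(k^2 + 4))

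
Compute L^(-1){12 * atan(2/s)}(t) 12 * sin(2 * t)/t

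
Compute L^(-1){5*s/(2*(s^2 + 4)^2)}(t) 5*t*sin(2*t)/8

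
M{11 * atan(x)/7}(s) -11 * pi * sec(pi * s/2)/(14 * s)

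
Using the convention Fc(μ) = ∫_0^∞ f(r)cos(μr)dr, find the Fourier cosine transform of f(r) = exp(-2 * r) 2/(μ^2 + 4)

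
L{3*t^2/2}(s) 3/s^3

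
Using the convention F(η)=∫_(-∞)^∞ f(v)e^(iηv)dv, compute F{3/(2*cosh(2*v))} 3*pi/(4*cosh(pi*η/4))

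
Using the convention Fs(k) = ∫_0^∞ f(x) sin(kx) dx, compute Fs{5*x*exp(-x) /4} 5*k/(2*(k^2 + 1) ^2) 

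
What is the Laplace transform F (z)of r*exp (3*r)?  (z - 3)^ (-2)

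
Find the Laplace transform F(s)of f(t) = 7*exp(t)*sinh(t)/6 7/(6*s*(s - 2))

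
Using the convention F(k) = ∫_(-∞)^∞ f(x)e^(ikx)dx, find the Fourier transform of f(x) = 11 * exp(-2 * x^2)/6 11 * sqrt(2) * sqrt(pi) * exp(-k^2/8)/12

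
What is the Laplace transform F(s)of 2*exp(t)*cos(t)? 2*(s - 1)/((s - 1)^2 + 1)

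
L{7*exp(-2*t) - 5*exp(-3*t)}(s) 7/(s+2) - 5/(s+3)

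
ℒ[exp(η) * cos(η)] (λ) (λ - 1)/((λ - 1)^2 + 1)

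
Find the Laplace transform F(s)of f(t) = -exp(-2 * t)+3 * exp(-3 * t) 3/(s+3) - 1/(s+2)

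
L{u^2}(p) 2/p^3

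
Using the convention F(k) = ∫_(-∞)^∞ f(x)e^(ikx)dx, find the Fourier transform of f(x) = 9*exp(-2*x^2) 9*sqrt(2)*sqrt(pi)*exp(-k^2/8)/2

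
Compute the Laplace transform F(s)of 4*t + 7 7/s + 4/s^2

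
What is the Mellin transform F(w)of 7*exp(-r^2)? 7*gamma(w/2)/2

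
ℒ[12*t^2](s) 24/s^3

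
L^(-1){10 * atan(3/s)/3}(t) 10 * sin(3 * t)/(3 * t)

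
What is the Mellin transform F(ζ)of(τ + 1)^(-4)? gamma(ζ)*gamma(4 - ζ)/6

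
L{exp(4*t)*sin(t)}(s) 1/((s - 4)^2+1)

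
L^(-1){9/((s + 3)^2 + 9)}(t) 3*exp(-3*t)*sin(3*t)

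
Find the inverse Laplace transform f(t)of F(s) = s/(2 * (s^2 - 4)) cosh(2 * t)/2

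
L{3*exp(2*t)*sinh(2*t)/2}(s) 3/(s*(s - 4))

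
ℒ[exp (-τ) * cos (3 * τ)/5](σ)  (σ + 1)/ (5 * ( (σ + 1)^2 + 9))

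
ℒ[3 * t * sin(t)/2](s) 3 * s/(s^2 + 1)^2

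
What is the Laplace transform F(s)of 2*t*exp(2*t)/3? 2/(3*(s - 2)^2)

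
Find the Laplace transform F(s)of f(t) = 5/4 5/(4*s)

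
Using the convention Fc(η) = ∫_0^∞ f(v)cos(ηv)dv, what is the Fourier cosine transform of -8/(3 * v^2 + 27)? -4 * pi * exp(-3 * η)/9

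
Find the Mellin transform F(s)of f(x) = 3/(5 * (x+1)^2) -3 * pi * (s - 1)/(5 * sin(pi * s))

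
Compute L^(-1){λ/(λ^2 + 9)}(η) cos(3 * η)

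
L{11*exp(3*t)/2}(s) 11/(2*(s - 3))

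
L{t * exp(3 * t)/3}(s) 1/(3 * (s - 3)^2)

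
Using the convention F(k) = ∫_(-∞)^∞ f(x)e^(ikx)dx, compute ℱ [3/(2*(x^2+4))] 3*pi*exp(-2*Abs(k))/4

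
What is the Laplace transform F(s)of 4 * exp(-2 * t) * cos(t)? 4 * (s + 2)/((s + 2)^2 + 1)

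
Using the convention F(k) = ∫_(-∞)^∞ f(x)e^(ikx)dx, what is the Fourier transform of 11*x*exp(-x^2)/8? 11*I*sqrt(pi)*k*exp(-k^2/4)/16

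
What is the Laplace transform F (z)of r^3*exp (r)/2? 3/ (z - 1)^4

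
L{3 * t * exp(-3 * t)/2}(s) 3/(2 * (s + 3)^2)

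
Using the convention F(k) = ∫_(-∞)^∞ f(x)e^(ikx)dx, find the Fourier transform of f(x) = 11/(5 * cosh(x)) 11 * pi/(5 * cosh(pi * k/2))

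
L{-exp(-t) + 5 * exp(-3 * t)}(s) 5/(s + 3)-1/(s + 1)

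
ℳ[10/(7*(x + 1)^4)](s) 5*gamma(s)*gamma(4 - s)/21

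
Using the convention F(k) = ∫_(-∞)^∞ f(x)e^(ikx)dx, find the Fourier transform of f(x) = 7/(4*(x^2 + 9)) 7*pi*exp(-3*Abs(k))/12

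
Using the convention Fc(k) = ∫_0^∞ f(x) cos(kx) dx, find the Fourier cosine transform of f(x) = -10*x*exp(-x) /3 10*(k^2 - 1) /(3*(k^2 + 1) ^2) 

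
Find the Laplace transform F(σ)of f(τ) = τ σ^(-2)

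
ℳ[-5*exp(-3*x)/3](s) -5*gamma(s)/(3*3^s)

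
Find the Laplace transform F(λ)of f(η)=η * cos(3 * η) (λ^2-9)/(λ^2 + 9)^2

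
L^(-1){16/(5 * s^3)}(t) 8 * t^2/5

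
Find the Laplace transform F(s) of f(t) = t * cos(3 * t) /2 (s^2-9) /(2 * (s^2 + 9) ^2) 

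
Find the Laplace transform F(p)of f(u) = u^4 24/p^5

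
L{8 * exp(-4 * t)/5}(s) 8/(5 * (s + 4))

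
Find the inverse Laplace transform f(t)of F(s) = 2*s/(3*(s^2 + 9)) 2*cos(3*t)/3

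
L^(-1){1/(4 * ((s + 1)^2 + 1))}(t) exp(-t) * sin(t)/4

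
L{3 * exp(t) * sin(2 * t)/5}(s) 6/(5 * ((s - 1)^2 + 4))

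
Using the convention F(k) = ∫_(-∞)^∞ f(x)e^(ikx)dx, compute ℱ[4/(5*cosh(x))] 4*pi/(5*cosh(pi*k/2))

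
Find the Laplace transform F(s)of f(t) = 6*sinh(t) 6/(s^2 - 1)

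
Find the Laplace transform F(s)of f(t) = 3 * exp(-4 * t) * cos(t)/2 3 * (s + 4)/(2 * ((s + 4)^2 + 1))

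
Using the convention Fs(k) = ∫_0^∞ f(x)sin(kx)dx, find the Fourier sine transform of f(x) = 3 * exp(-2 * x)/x 3 * atan(k/2)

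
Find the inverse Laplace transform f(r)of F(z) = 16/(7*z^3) 8*r^2/7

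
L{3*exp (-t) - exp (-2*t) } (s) 3/ (s+1) - 1/ (s+2) 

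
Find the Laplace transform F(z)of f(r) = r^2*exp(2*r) 2/(z - 2)^3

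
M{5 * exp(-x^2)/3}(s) 5 * gamma(s/2)/6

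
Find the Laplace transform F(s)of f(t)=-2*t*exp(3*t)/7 -2/(7*(s - 3)^2)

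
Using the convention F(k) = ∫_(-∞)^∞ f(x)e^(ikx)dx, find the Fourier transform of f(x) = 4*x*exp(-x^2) 2*I*sqrt(pi)*k*exp(-k^2/4)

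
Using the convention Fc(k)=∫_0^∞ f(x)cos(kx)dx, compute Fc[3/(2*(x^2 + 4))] 3*pi*exp(-2*k)/8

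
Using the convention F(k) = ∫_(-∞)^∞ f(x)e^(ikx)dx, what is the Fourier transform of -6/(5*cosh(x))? -6*pi/(5*cosh(pi*k/2))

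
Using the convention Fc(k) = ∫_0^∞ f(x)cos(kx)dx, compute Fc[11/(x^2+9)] 11*pi*exp(-3*k)/6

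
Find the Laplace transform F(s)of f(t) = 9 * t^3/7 54/(7 * s^4)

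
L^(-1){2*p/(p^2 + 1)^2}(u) u*sin(u)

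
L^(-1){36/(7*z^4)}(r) 6*r^3/7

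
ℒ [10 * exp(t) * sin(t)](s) 10/((s - 1)^2 + 1)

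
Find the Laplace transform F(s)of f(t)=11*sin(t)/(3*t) 11*atan(1/s)/3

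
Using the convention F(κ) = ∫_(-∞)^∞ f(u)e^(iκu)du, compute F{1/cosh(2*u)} pi/(2*cosh(pi*κ/4))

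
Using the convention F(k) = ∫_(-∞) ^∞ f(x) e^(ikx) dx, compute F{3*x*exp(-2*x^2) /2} 3*sqrt(2)*I*sqrt(pi)*k*exp(-k^2/8) /16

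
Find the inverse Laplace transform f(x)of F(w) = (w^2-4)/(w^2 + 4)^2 x * cos(2 * x)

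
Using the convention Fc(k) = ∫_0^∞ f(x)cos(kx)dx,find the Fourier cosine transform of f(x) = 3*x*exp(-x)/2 3*(1 - k^2)/(2*(k^2 + 1)^2)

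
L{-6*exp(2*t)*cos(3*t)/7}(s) 6*(2 - s)/(7*((s - 2)^2 + 9))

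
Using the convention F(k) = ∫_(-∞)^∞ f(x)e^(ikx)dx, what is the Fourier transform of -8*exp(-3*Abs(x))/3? -16/(k^2 + 9)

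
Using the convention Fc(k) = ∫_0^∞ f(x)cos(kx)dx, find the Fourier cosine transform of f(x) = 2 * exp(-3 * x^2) sqrt(3) * sqrt(pi) * exp(-k^2/12)/3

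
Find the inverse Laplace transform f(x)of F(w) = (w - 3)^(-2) x*exp(3*x)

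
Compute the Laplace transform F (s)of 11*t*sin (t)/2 11*s/ (s^2 + 1)^2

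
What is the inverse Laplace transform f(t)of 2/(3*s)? 2/3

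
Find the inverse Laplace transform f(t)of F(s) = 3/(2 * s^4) t^3/4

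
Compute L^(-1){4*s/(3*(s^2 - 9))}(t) 4*cosh(3*t)/3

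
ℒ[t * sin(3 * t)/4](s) 3 * s/(2 * (s^2 + 9)^2)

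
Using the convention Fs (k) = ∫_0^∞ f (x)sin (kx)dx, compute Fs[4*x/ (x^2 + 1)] 2*pi*exp (-k)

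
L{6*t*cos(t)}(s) 6*(s^2 - 1)/(s^2+1)^2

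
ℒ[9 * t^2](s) 18/s^3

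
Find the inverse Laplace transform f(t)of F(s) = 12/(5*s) 12/5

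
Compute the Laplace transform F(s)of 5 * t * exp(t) 5/(s - 1)^2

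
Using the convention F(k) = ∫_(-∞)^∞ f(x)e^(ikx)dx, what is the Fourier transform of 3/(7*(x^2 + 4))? 3*pi*exp(-2*Abs(k))/14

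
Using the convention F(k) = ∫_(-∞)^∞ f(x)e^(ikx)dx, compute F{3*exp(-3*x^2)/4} sqrt(3)*sqrt(pi)*exp(-k^2/12)/4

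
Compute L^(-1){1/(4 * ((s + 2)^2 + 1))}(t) exp(-2 * t) * sin(t)/4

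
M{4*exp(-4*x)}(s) 2^(2 - 2*s)*gamma(s)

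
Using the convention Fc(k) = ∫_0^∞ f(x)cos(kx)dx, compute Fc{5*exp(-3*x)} 15/(k^2 + 9)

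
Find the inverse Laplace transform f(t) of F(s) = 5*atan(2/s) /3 5*sin(2*t) /(3*t) 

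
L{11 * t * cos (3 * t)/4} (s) 11 * (s^2-9)/ (4 * (s^2+9)^2)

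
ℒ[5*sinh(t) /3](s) 5/(3*(s^2 - 1) ) 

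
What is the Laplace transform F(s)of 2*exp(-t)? 2/(s + 1)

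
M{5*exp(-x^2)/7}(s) 5*gamma(s/2)/14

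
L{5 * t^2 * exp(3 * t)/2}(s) 5/(s - 3)^3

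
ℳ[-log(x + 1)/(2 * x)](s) pi * csc(pi * s)/(2 * (s - 1))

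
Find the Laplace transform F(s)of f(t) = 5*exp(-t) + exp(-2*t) 5/(s + 1) + 1/(s + 2)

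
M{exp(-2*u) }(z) gamma(z) /2^z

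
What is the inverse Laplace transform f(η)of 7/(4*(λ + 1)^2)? 7*η*exp(-η)/4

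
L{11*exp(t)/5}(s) 11/(5*(s - 1))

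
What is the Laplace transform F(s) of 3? 3/s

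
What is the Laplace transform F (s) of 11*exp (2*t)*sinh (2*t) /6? 11/ (3*s*(s - 4) ) 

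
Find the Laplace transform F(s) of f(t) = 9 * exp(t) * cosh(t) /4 9 * (s - 1) /(4 * s * (s - 2) ) 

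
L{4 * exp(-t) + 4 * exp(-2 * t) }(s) 4/(s + 2) + 4/(s + 1) 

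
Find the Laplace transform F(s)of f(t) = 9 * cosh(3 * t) 9 * s/(s^2-9)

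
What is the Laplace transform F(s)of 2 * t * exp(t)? 2/(s - 1)^2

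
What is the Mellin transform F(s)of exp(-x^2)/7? gamma(s/2)/14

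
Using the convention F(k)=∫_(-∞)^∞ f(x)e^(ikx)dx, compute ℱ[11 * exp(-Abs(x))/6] 11/(3 * (k^2 + 1))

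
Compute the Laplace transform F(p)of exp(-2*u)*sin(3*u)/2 3/(2*((p + 2)^2 + 9))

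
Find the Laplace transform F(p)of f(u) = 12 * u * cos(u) 12 * (p^2 - 1)/(p^2 + 1)^2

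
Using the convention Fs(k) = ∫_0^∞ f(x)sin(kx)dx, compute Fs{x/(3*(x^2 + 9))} pi*exp(-3*k)/6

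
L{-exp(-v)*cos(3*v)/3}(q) (-q - 1)/(3*((q + 1)^2 + 9))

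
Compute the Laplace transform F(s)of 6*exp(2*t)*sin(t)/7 6/(7*((s - 2)^2+1))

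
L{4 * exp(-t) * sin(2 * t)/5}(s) 8/(5 * ((s + 1)^2 + 4))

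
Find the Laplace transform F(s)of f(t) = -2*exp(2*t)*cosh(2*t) 2*(2 - s)/(s*(s - 4))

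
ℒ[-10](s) -10/s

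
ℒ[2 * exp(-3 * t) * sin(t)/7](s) 2/(7 * ((s + 3)^2 + 1))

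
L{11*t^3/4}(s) 33/(2*s^4)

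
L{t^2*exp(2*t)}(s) 2/(s - 2)^3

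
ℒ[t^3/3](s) 2/s^4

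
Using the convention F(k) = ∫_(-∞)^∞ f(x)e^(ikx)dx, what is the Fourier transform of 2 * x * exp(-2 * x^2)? sqrt(2) * I * sqrt(pi) * k * exp(-k^2/8)/4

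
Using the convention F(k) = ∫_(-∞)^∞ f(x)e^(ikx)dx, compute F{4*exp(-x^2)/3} 4*sqrt(pi)*exp(-k^2/4)/3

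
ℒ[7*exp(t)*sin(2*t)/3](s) 14/(3*((s - 1)^2 + 4))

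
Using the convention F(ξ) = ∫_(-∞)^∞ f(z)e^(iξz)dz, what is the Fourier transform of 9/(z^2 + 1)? 9*pi*exp(-Abs(ξ))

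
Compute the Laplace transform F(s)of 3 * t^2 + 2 6/s^3 + 2/s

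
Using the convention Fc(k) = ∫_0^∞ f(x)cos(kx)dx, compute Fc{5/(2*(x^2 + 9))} 5*pi*exp(-3*k)/12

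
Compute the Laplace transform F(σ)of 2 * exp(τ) 2/(σ - 1)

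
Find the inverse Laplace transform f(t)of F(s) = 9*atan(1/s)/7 9*sin(t)/(7*t)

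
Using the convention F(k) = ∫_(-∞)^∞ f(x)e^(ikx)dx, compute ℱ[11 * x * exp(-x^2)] 11 * I * sqrt(pi) * k * exp(-k^2/4)/2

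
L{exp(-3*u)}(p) 1/(p + 3)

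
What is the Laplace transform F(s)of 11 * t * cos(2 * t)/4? 11 * (s^2 - 4)/(4 * (s^2 + 4)^2)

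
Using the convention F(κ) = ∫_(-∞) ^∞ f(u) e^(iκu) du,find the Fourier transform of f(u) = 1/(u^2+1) pi*exp(-Abs(κ) ) 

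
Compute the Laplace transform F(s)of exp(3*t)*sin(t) 1/((s - 3)^2 + 1)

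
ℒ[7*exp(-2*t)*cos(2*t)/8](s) 7*(s + 2)/(8*((s + 2)^2 + 4))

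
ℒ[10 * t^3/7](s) 60/(7 * s^4)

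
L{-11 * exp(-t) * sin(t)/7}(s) -11/(7 * (s+1)^2+7)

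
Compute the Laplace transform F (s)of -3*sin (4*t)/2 -6/ (s^2 + 16)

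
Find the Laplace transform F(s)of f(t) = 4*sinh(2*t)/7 8/(7*(s^2-4))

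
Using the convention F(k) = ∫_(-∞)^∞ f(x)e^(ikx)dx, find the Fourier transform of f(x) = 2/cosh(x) 2 * pi/cosh(pi * k/2)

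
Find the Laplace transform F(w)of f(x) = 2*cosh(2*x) 2*w/(w^2 - 4)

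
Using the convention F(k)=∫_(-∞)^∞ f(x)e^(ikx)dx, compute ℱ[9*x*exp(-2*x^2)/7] 9*sqrt(2)*I*sqrt(pi)*k*exp(-k^2/8)/56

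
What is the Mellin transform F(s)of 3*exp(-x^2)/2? 3*gamma(s/2)/4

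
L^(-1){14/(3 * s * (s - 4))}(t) 7 * exp(2 * t) * sinh(2 * t)/3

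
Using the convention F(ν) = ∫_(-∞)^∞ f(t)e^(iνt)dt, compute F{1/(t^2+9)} pi * exp(-3 * Abs(ν))/3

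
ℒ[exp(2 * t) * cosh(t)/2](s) (s - 2)/(2 * ((s - 2)^2-1))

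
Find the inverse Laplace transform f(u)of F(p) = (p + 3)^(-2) u*exp(-3*u)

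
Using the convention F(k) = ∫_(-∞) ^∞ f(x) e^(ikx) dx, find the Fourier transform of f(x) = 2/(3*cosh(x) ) 2*pi/(3*cosh(pi*k/2) ) 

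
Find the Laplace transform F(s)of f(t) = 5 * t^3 30/s^4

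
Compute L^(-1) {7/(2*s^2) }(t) 7*t/2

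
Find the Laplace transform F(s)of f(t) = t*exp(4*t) (s - 4)^(-2)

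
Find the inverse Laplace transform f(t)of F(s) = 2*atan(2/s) 2*sin(2*t)/t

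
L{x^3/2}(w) 3/w^4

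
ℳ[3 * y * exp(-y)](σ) 3 * gamma(σ + 1)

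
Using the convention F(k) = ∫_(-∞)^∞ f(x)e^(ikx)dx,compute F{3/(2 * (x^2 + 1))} 3 * pi * exp(-Abs(k))/2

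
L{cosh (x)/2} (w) w/ (2*(w^2 - 1))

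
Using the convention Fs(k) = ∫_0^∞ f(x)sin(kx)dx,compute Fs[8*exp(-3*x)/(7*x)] 8*atan(k/3)/7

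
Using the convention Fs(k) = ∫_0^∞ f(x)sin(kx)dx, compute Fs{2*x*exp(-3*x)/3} 4*k/(k^2 + 9)^2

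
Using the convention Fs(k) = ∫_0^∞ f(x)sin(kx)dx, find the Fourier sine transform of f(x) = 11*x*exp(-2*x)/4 11*k/(k^2 + 4)^2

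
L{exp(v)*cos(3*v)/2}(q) (q - 1)/(2*((q - 1)^2 + 9))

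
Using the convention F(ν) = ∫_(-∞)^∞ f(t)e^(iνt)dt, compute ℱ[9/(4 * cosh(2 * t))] 9 * pi/(8 * cosh(pi * ν/4))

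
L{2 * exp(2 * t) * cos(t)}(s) 2 * (s - 2)/((s - 2)^2 + 1)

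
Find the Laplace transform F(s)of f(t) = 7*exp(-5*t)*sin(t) 7/((s + 5)^2 + 1)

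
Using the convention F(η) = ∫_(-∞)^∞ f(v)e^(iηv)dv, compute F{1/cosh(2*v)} pi/(2*cosh(pi*η/4))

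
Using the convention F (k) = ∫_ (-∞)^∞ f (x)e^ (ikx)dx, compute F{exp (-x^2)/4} sqrt (pi)*exp (-k^2/4)/4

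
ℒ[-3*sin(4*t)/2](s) -6/(s^2 + 16)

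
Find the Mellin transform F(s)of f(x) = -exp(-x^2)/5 -gamma(s/2)/10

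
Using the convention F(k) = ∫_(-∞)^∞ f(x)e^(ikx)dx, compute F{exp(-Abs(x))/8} 1/(4*(k^2 + 1))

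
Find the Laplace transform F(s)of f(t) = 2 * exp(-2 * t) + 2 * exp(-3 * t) 2/(s + 2) + 2/(s + 3)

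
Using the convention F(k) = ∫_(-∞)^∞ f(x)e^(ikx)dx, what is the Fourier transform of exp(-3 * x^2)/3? sqrt(3) * sqrt(pi) * exp(-k^2/12)/9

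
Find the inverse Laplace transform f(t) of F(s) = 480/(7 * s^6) 4 * t^5/7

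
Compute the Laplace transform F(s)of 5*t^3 30/s^4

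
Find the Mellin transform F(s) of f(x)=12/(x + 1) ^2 -12 * pi * (s - 1) /sin(pi * s) 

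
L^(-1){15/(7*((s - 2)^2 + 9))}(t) 5*exp(2*t)*sin(3*t)/7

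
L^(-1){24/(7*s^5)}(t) t^4/7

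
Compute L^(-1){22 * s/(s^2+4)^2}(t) 11 * t * sin(2 * t)/2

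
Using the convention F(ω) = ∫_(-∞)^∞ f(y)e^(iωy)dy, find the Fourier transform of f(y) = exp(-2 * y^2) sqrt(2) * sqrt(pi) * exp(-ω^2/8)/2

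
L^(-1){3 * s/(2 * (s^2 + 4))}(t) 3 * cos(2 * t)/2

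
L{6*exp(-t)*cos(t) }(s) 6*(s + 1) /((s + 1) ^2 + 1) 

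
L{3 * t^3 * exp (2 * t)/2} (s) 9/ (s - 2)^4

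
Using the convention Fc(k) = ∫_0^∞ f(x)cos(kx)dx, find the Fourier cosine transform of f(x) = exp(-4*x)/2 2/(k^2 + 16)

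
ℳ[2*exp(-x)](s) 2*gamma(s)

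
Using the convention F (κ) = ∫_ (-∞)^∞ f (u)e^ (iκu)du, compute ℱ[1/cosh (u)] pi/cosh (pi*κ/2)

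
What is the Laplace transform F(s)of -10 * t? -10/s^2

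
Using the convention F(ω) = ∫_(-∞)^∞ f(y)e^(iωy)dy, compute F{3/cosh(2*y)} 3*pi/(2*cosh(pi*ω/4))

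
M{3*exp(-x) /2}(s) 3*gamma(s) /2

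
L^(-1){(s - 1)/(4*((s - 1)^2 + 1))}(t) exp(t)*cos(t)/4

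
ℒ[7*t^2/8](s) 7/(4*s^3)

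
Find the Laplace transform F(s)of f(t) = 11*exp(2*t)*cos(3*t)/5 11*(s - 2)/(5*((s - 2)^2 + 9))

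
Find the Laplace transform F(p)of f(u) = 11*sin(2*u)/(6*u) 11*atan(2/p)/6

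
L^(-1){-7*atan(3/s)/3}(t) -7*sin(3*t)/(3*t)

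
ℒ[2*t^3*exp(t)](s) 12/(s - 1)^4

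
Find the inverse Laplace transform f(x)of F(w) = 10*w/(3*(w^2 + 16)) 10*cos(4*x)/3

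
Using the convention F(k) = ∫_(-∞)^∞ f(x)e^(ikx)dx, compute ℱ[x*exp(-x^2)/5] I*sqrt(pi)*k*exp(-k^2/4)/10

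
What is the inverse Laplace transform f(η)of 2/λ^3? η^2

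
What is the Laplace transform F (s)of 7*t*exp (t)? 7/ (s - 1)^2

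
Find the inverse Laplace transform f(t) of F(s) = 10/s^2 10*t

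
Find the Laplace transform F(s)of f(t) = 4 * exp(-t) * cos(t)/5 4 * (s+1)/(5 * ((s+1)^2+1))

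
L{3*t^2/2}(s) 3/s^3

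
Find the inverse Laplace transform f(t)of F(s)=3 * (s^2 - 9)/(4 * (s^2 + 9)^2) 3 * t * cos(3 * t)/4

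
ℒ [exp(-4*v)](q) 1/(q + 4)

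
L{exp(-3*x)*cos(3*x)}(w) (w + 3)/((w + 3)^2 + 9)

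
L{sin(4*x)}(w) 4/(w^2+16)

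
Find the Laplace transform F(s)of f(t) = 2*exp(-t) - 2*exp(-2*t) 2/(s + 1) - 2/(s + 2)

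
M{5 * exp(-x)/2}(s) 5 * gamma(s)/2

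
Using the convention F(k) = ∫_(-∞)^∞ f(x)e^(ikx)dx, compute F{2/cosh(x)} 2 * pi/cosh(pi * k/2)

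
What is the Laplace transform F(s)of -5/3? -5/(3 * s)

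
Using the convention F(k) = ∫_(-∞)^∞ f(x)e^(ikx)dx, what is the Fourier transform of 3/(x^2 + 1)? 3*pi*exp(-Abs(k))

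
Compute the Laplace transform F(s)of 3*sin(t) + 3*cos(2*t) 3/(s^2 + 1) + 3*s/(s^2 + 4)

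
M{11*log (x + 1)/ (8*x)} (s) -11*pi*csc (pi*s)/ (8*s - 8)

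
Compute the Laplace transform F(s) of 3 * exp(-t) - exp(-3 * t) 3/(s + 1) - 1/(s + 3) 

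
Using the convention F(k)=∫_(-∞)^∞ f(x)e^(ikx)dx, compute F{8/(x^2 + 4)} 4*pi*exp(-2*Abs(k))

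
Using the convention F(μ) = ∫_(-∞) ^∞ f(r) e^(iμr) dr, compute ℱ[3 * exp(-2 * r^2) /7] 3 * sqrt(2) * sqrt(pi) * exp(-μ^2/8) /14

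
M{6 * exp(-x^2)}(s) 3 * gamma(s/2)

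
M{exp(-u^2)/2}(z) gamma(z/2)/4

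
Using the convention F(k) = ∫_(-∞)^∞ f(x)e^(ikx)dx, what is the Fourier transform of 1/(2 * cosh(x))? pi/(2 * cosh(pi * k/2))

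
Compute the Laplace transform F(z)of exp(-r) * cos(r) (z+1)/((z+1)^2+1)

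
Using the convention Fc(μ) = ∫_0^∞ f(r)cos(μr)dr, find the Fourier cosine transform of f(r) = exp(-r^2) sqrt(pi)*exp(-μ^2/4)/2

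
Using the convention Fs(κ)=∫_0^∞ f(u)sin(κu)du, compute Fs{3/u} 3*pi/2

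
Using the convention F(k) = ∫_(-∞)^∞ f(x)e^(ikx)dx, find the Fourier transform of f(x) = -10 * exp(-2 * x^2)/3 -5 * sqrt(2) * sqrt(pi) * exp(-k^2/8)/3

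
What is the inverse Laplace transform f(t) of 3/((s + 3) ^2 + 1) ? 3 * exp(-3 * t) * sin(t) 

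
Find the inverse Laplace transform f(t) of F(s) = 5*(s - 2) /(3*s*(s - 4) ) 5*exp(2*t)*cosh(2*t) /3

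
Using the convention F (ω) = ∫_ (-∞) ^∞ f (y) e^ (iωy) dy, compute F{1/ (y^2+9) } pi*exp (-3*Abs (ω) ) /3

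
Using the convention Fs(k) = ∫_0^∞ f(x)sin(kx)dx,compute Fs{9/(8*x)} 9*pi/16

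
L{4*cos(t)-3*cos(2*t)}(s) 4*s/(s^2 + 1)-3*s/(s^2 + 4)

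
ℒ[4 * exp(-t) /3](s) 4/(3 * (s + 1) ) 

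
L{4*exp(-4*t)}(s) 4/(s + 4)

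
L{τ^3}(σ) 6/σ^4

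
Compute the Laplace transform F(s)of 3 3/s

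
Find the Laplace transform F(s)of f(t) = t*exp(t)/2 1/(2*(s - 1)^2)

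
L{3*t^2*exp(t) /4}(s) 3/(2*(s - 1) ^3) 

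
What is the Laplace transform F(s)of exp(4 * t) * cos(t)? (s - 4)/((s - 4)^2 + 1)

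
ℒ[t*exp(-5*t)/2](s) 1/(2*(s + 5)^2)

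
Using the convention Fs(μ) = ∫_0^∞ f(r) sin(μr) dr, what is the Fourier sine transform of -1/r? -pi/2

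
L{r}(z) z^(-2)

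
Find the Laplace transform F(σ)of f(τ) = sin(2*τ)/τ atan(2/σ)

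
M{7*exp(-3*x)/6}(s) 7*gamma(s)/(6*3^s)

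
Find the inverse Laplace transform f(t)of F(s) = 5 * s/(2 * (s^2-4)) 5 * cosh(2 * t)/2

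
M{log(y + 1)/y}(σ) -pi * csc(pi * σ)/(σ - 1)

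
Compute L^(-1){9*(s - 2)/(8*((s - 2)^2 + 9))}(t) 9*exp(2*t)*cos(3*t)/8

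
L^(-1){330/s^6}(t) 11 * t^5/4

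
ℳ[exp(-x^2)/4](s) gamma(s/2)/8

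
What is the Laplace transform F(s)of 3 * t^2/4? 3/(2 * s^3)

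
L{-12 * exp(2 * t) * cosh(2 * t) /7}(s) 12 * (2 - s) /(7 * s * (s - 4) ) 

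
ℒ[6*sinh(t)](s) 6/(s^2 - 1)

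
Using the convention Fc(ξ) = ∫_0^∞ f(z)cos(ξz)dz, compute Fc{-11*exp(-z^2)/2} -11*sqrt(pi)*exp(-ξ^2/4)/4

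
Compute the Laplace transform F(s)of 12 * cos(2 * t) 12 * s/(s^2+4)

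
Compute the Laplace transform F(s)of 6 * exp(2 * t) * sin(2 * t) 12/((s - 2)^2+4)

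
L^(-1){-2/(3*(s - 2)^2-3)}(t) -2*exp(2*t)*sinh(t)/3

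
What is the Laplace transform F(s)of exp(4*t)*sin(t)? 1/((s - 4)^2 + 1)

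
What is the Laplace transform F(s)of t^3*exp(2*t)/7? 6/(7*(s - 2)^4)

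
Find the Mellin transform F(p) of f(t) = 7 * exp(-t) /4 7 * gamma(p) /4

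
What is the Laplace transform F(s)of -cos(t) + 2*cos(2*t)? 2*s/(s^2 + 4)- s/(s^2 + 1)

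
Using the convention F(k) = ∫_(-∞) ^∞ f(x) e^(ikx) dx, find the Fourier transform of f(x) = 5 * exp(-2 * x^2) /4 5 * sqrt(2) * sqrt(pi) * exp(-k^2/8) /8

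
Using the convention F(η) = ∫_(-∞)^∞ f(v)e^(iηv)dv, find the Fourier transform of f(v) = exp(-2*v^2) sqrt(2)*sqrt(pi)*exp(-η^2/8)/2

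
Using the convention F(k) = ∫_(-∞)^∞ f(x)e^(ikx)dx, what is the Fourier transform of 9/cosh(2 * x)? 9 * pi/(2 * cosh(pi * k/4))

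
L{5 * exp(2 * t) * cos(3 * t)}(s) 5 * (s - 2)/((s - 2)^2 + 9)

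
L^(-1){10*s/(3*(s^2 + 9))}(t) 10*cos(3*t)/3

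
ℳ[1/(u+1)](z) pi * csc(pi * z)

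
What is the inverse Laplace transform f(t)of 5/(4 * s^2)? 5 * t/4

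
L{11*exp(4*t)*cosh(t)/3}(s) 11*(s - 4)/(3*((s - 4)^2 - 1))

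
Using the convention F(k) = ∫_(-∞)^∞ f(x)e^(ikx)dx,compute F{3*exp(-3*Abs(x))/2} 9/(k^2 + 9)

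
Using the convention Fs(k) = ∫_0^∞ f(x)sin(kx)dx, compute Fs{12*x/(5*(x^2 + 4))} 6*pi*exp(-2*k)/5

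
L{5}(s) 5/s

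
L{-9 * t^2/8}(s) -9/(4 * s^3) 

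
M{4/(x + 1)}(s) 4*pi*csc(pi*s)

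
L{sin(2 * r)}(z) 2/(z^2 + 4)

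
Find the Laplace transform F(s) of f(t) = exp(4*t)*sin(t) 1/((s - 4) ^2 + 1) 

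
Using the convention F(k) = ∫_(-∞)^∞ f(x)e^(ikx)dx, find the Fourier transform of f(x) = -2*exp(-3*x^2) -2*sqrt(3)*sqrt(pi)*exp(-k^2/12)/3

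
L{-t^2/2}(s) -1/s^3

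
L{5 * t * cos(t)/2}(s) 5 * (s^2 - 1)/(2 * (s^2 + 1)^2)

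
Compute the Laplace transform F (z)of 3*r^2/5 6/ (5*z^3)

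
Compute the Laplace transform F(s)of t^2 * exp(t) 2/(s - 1)^3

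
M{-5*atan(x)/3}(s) 5*pi*sec(pi*s/2)/(6*s)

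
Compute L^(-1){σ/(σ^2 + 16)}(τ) cos(4*τ)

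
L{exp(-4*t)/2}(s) 1/(2*(s + 4))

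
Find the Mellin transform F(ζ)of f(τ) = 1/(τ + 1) pi*csc(pi*ζ)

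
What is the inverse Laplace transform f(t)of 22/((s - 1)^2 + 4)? 11 * exp(t) * sin(2 * t)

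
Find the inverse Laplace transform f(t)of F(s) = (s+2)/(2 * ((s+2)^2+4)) exp(-2 * t) * cos(2 * t)/2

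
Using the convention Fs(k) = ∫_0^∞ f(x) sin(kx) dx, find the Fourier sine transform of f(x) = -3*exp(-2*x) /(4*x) -3*atan(k/2) /4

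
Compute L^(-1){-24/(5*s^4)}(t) -4*t^3/5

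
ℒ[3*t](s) 3/s^2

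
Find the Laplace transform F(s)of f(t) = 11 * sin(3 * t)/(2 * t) 11 * atan(3/s)/2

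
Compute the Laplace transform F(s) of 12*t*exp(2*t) 12/(s - 2) ^2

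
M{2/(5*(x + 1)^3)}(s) pi*(s - 2)*(s - 1)/(5*sin(pi*s))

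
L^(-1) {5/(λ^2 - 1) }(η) 5*sinh(η) 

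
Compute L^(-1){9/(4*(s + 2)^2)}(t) 9*t*exp(-2*t)/4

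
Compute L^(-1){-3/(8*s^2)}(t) -3*t/8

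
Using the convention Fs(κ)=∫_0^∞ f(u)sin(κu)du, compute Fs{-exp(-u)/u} -atan(κ)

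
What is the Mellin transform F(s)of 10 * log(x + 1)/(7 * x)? -10 * pi * csc(pi * s)/(7 * s - 7)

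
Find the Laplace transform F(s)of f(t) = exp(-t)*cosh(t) (s+1)/(s*(s+2))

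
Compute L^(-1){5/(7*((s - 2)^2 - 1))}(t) 5*exp(2*t)*sinh(t)/7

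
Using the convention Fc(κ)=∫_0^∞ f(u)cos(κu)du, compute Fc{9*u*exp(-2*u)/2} 9*(4 - κ^2)/(2*(κ^2 + 4)^2)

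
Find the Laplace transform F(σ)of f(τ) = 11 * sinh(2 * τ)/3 22/(3 * (σ^2 - 4))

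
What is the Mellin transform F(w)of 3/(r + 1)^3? 3 * pi * (w - 2) * (w - 1)/(2 * sin(pi * w))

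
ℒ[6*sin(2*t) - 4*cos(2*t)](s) 12/(s^2 + 4) - 4*s/(s^2 + 4)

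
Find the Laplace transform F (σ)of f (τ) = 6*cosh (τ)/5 6*σ/ (5*(σ^2 - 1))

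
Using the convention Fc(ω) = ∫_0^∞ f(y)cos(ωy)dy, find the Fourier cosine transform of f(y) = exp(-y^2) sqrt(pi)*exp(-ω^2/4)/2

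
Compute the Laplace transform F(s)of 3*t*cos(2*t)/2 3*(s^2-4)/(2*(s^2+4)^2)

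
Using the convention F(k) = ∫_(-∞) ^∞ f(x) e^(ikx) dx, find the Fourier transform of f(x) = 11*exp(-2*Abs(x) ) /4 11/(k^2 + 4) 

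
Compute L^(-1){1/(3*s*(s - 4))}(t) exp(2*t)*sinh(2*t)/6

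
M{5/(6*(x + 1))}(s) 5*pi*csc(pi*s)/6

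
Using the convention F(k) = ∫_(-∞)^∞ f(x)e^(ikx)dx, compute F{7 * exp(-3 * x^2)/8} 7 * sqrt(3) * sqrt(pi) * exp(-k^2/12)/24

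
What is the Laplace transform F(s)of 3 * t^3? 18/s^4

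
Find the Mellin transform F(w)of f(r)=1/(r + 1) pi * csc(pi * w)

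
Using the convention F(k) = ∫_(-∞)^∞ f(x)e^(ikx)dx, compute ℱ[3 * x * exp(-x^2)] 3 * I * sqrt(pi) * k * exp(-k^2/4)/2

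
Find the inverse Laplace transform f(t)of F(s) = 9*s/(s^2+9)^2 3*t*sin(3*t)/2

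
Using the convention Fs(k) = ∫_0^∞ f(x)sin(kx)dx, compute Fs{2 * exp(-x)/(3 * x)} 2 * atan(k)/3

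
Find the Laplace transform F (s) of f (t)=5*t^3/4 15/ (2*s^4) 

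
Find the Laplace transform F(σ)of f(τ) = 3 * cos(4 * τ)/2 3 * σ/(2 * (σ^2 + 16))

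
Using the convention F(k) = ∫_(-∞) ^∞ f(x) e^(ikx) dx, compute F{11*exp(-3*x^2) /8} 11*sqrt(3)*sqrt(pi)*exp(-k^2/12) /24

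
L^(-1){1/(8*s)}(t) 1/8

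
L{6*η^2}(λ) 12/λ^3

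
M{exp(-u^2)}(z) gamma(z/2)/2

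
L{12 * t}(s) 12/s^2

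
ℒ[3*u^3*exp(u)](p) 18/(p - 1)^4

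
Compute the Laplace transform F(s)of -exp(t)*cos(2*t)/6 (1 - s)/(6*((s - 1)^2 + 4))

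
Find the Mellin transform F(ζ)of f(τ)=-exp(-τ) -gamma(ζ)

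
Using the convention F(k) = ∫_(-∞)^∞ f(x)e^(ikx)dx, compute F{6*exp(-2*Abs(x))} 24/(k^2 + 4)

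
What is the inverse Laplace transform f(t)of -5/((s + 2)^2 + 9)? -5*exp(-2*t)*sin(3*t)/3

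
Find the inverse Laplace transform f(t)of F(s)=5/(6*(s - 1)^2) 5*t*exp(t)/6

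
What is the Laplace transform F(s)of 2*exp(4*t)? 2/(s - 4)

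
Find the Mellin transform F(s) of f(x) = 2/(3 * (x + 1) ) 2 * pi * csc(pi * s) /3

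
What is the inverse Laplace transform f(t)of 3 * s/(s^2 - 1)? 3 * cosh(t)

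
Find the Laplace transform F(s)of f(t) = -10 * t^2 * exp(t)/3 -20/(3 * (s - 1)^3)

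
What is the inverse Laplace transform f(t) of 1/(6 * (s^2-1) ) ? sinh(t) /6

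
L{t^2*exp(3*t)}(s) 2/(s - 3)^3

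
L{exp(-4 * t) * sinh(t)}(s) 1/((s + 4)^2-1)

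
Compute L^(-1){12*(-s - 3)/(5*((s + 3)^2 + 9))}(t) -12*exp(-3*t)*cos(3*t)/5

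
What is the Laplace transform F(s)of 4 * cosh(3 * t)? 4 * s/(s^2-9)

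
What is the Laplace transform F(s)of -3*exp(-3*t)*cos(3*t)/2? 3*(-s - 3)/(2*((s + 3)^2 + 9))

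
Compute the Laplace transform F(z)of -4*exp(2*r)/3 -4/(3*z - 6)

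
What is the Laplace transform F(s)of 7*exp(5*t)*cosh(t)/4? 7*(s - 5)/(4*((s - 5)^2 - 1))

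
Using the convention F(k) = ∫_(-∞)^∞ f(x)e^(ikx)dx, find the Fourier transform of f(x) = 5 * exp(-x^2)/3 5 * sqrt(pi) * exp(-k^2/4)/3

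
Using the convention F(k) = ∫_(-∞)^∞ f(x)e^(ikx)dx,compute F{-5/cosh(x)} -5 * pi/cosh(pi * k/2)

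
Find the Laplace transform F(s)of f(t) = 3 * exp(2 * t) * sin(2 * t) 6/((s - 2)^2 + 4)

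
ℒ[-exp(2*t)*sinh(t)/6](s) -1/(6*(s - 2)^2 - 6)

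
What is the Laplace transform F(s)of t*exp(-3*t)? (s + 3)^(-2)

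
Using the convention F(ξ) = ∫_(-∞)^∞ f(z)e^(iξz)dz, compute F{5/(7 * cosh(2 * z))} 5 * pi/(14 * cosh(pi * ξ/4))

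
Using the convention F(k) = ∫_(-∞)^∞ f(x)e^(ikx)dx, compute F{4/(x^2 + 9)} 4*pi*exp(-3*Abs(k))/3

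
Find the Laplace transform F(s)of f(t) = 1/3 1/(3*s)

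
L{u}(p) p^(-2) 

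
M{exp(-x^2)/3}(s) gamma(s/2)/6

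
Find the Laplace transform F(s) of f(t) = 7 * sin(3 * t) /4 21/(4 * (s^2+9) ) 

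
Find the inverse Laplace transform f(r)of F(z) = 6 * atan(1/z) 6 * sin(r)/r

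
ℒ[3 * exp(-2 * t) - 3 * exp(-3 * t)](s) 3/(s+2) - 3/(s+3)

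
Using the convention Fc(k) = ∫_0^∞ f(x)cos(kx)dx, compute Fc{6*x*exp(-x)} 6*(1 - k^2)/(k^2+1)^2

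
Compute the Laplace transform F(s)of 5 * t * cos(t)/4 5 * (s^2 - 1)/(4 * (s^2 + 1)^2)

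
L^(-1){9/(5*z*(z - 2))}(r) 9*exp(r)*sinh(r)/5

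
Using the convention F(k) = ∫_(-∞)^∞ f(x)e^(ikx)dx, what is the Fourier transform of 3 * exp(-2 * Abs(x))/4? 3/(k^2 + 4)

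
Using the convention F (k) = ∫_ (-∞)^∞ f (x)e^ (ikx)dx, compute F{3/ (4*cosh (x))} 3*pi/ (4*cosh (pi*k/2))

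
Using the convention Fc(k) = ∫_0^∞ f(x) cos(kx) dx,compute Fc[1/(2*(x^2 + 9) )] pi*exp(-3*k) /12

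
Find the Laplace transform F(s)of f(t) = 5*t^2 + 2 10/s^3 + 2/s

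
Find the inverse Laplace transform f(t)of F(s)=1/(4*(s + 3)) exp(-3*t)/4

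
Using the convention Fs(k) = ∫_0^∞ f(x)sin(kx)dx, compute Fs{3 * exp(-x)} 3 * k/(k^2 + 1)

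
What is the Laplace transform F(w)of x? w^(-2)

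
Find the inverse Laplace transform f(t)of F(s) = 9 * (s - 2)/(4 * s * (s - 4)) 9 * exp(2 * t) * cosh(2 * t)/4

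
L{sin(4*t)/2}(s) 2/(s^2 + 16)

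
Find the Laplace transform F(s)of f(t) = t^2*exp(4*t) 2/(s - 4)^3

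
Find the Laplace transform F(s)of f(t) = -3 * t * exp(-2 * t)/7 -3/(7 * (s+2)^2)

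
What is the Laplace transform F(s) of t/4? 1/(4*s^2) 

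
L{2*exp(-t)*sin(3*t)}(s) 6/((s + 1)^2 + 9)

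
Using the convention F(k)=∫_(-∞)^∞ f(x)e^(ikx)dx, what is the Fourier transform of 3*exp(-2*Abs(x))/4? 3/(k^2 + 4)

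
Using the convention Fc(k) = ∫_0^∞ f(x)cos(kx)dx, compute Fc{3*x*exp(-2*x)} 3*(4 - k^2)/(k^2+4)^2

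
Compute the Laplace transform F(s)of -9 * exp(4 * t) -9/(s - 4)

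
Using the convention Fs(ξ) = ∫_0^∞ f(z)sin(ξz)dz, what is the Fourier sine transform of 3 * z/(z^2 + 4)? 3 * pi * exp(-2 * ξ)/2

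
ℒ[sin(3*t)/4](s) 3/(4*(s^2 + 9))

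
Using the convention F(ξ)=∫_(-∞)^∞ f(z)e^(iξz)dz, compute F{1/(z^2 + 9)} pi*exp(-3*Abs(ξ))/3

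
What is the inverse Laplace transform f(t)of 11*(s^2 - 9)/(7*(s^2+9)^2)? 11*t*cos(3*t)/7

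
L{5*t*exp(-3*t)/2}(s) 5/(2*(s+3)^2)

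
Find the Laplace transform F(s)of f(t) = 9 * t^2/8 9/(4 * s^3)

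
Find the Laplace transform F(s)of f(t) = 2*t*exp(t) 2/(s - 1)^2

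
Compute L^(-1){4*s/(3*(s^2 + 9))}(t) 4*cos(3*t)/3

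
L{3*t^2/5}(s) 6/(5*s^3) 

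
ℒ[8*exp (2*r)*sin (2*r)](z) 16/ ( (z - 2)^2+4)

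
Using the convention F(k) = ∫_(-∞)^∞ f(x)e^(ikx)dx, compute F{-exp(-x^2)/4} -sqrt(pi)*exp(-k^2/4)/4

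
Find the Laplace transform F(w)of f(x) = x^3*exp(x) 6/(w - 1)^4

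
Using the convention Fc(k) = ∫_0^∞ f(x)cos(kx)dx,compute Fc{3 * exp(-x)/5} 3/(5 * (k^2 + 1))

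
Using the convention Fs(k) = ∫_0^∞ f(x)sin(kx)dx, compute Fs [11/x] 11*pi/2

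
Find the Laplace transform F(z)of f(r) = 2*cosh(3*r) 2*z/(z^2 - 9)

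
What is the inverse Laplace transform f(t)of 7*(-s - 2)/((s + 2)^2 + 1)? -7*exp(-2*t)*cos(t)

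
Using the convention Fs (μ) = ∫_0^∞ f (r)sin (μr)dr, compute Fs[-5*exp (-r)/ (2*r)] -5*atan (μ)/2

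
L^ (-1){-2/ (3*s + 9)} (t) -2*exp (-3*t)/3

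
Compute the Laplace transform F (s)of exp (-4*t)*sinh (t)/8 1/ (8*( (s + 4)^2 - 1))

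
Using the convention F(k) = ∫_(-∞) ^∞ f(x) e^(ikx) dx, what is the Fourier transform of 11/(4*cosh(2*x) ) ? 11*pi/(8*cosh(pi*k/4) ) 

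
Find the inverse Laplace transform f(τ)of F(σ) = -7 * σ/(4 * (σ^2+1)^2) -7 * τ * sin(τ)/8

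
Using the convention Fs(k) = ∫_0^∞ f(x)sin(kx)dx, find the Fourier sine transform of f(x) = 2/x pi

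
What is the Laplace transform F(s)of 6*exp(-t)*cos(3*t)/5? 6*(s+1)/(5*((s+1)^2+9))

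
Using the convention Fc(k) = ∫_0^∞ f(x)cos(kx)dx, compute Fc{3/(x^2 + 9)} pi*exp(-3*k)/2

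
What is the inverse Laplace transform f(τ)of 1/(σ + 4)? exp(-4 * τ)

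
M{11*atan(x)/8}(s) -11*pi*sec(pi*s/2)/(16*s)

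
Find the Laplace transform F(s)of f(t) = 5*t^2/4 5/(2*s^3)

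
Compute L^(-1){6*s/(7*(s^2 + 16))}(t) 6*cos(4*t)/7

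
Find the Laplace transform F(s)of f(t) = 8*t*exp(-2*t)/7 8/(7*(s + 2)^2)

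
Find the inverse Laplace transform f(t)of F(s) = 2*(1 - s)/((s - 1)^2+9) -2*exp(t)*cos(3*t)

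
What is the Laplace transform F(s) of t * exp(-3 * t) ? (s + 3) ^(-2) 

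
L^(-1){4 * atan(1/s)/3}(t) 4 * sin(t)/(3 * t)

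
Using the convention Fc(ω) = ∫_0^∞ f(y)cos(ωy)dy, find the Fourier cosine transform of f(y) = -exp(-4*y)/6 -2/(3*ω^2 + 48)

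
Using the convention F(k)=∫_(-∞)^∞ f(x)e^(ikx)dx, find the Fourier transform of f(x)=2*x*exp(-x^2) I*sqrt(pi)*k*exp(-k^2/4)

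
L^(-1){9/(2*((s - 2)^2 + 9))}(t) 3*exp(2*t)*sin(3*t)/2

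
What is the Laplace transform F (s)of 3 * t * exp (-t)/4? 3/ (4 * (s + 1)^2)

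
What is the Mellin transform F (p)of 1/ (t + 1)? pi*csc (pi*p)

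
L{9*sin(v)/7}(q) 9/(7*(q^2 + 1))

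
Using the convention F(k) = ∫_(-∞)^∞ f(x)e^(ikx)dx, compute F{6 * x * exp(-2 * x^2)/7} 3 * sqrt(2) * I * sqrt(pi) * k * exp(-k^2/8)/28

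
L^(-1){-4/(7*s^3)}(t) -2*t^2/7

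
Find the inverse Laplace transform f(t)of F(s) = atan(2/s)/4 sin(2 * t)/(4 * t)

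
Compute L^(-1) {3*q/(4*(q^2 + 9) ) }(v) 3*cos(3*v) /4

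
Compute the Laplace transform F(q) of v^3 6/q^4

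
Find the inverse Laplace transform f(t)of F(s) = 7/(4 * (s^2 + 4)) 7 * sin(2 * t)/8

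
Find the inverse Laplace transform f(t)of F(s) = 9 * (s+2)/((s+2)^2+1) 9 * exp(-2 * t) * cos(t)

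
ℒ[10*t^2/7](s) 20/(7*s^3)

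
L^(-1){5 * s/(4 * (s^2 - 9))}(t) 5 * cosh(3 * t)/4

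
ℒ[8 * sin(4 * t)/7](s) 32/(7 * (s^2 + 16))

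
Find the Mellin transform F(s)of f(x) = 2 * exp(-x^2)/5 gamma(s/2)/5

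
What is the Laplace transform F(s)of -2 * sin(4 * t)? -8/(s^2 + 16)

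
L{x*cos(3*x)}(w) (w^2 - 9)/(w^2 + 9)^2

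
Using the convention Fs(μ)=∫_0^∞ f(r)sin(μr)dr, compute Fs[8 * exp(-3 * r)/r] 8 * atan(μ/3)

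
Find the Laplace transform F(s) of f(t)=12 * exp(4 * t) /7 12/(7 * (s - 4) ) 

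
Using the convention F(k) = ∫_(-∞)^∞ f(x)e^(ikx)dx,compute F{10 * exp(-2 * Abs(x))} 40/(k^2 + 4)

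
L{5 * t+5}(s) 5/s^2+5/s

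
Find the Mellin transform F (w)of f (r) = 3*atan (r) -3*pi*sec (pi*w/2)/ (2*w)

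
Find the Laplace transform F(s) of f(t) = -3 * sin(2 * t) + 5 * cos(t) 5 * s/(s^2 + 1)-6/(s^2 + 4) 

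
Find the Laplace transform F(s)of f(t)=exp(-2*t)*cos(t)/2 (s + 2)/(2*((s + 2)^2 + 1))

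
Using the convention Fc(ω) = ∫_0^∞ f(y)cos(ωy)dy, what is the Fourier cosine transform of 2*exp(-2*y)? 4/(ω^2 + 4)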